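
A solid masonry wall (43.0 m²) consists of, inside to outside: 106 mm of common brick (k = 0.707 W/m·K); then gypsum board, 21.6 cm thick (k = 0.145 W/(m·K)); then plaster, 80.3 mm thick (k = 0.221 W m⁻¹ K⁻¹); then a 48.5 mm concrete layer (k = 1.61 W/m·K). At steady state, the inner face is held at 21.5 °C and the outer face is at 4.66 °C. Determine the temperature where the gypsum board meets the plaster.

T = 7.92 °C

Treat each layer as a resistance in series:
  R_common brick = L/(kA) = 0.106/(0.707·43.0) = 0.003487 K/W
  R_gypsum board = L/(kA) = 0.216/(0.145·43.0) = 0.03464 K/W
  R_plaster = L/(kA) = 0.0803/(0.221·43.0) = 0.008450 K/W
  R_concrete = L/(kA) = 0.0485/(1.61·43.0) = 7.006×10^-4 K/W
ΣR = 0.003487 + 0.03464 + 0.008450 + 7.006×10^-4 = 0.04728 K/W
Q = ΔT/ΣR = (21.5 °C − 4.66 °C)/0.04728 = 356.2 W
From the inner boundary to the gypsum board/plaster interface, ΣR_partial = 0.03813 K/W.
T_interface = T_in − Q·ΣR_partial = 21.5 °C − (356.2)(0.03813) = 7.92 °C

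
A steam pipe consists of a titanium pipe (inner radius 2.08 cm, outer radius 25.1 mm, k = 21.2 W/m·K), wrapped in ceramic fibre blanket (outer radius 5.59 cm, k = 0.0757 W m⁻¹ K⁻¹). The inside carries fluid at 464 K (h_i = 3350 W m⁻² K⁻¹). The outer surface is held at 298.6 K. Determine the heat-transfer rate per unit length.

Series thermal resistances, inner to outer:
  R'_conv,in = 1/(2πr h) = 1/(2π·0.0208·3350) = 0.002284 m·K/W
  R'_titanium = ln(0.0251/0.0208)/(2πk) = 0.1879/(2π·21.2) = 0.001411 m·K/W
  R'_ceramic fibre blanket = ln(0.0559/0.0251)/(2πk) = 0.8007/(2π·0.0757) = 1.683 m·K/W
ΣR = 0.002284 + 0.001411 + 1.683 = 1.687 m·K/W
Q' = ΔT/ΣR = (464 K − 298.6 K)/1.687 = 98.0 W/m

Q' = 98.0 W/m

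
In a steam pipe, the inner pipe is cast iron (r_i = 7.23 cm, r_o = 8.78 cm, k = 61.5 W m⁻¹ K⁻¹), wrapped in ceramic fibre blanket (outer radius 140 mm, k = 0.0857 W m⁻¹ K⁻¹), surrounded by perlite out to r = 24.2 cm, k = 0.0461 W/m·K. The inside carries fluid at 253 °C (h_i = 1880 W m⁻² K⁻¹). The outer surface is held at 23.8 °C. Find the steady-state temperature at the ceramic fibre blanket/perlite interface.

T = 181 °C

Series thermal resistances, inner to outer:
  R'_conv,in = 1/(2πr h) = 1/(2π·0.0723·1880) = 0.001171 m·K/W
  R'_cast iron = ln(0.0878/0.0723)/(2πk) = 0.1942/(2π·61.5) = 5.027×10^-4 m·K/W
  R'_ceramic fibre blanket = ln(0.140/0.0878)/(2πk) = 0.4666/(2π·0.0857) = 0.8665 m·K/W
  R'_perlite = ln(0.242/0.140)/(2πk) = 0.5473/(2π·0.0461) = 1.889 m·K/W
ΣR = 0.001171 + 5.027×10^-4 + 0.8665 + 1.889 = 2.757 m·K/W
Q' = ΔT/ΣR = (253 °C − 23.8 °C)/2.757 = 83.13 W/m
From the inner boundary to the ceramic fibre blanket/perlite interface, ΣR_partial = 0.8682 m·K/W.
T_interface = T_in − Q'·ΣR_partial = 253 °C − (83.13)(0.8682) = 181 °C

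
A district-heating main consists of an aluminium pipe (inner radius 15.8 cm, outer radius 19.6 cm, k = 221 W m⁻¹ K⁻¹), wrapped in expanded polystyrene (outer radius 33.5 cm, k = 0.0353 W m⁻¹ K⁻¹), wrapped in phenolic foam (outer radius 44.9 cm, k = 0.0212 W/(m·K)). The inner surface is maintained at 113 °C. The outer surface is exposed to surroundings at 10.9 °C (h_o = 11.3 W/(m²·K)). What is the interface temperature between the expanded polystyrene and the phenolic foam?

T = 59.9 °C

Treat each layer as a resistance in series:
  R'_aluminium = ln(0.196/0.158)/(2πk) = 0.2155/(2π·221) = 1.552×10^-4 m·K/W
  R'_expanded polystyrene = ln(0.335/0.196)/(2πk) = 0.5360/(2π·0.0353) = 2.417 m·K/W
  R'_phenolic foam = ln(0.449/0.335)/(2πk) = 0.2929/(2π·0.0212) = 2.199 m·K/W
  R'_conv,out = 1/(2πr h) = 1/(2π·0.449·11.3) = 0.03137 m·K/W
ΣR = 1.552×10^-4 + 2.417 + 2.199 + 0.03137 = 4.648 m·K/W
Q' = ΔT/ΣR = (113 °C − 10.9 °C)/4.648 = 21.97 W/m
From the inner boundary to the expanded polystyrene/phenolic foam interface, ΣR_partial = 2.417 m·K/W.
T_interface = T_in − Q'·ΣR_partial = 113 °C − (21.97)(2.417) = 59.9 °C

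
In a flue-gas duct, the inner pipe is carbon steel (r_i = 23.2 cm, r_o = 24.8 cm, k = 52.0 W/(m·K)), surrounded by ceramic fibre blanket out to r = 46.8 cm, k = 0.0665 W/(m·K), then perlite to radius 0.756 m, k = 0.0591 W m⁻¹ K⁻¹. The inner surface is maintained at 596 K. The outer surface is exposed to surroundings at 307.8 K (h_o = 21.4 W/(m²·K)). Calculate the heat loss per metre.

Q' = 102 W/m

Series thermal resistances, inner to outer:
  R'_carbon steel = ln(0.248/0.232)/(2πk) = 0.06669/(2π·52.0) = 2.041×10^-4 m·K/W
  R'_ceramic fibre blanket = ln(0.468/0.248)/(2πk) = 0.6350/(2π·0.0665) = 1.520 m·K/W
  R'_perlite = ln(0.756/0.468)/(2πk) = 0.4796/(2π·0.0591) = 1.291 m·K/W
  R'_conv,out = 1/(2πr h) = 1/(2π·0.756·21.4) = 0.009837 m·K/W
ΣR = 2.041×10^-4 + 1.520 + 1.291 + 0.009837 = 2.821 m·K/W
Q' = ΔT/ΣR = (596 K − 307.8 K)/2.821 = 102 W/m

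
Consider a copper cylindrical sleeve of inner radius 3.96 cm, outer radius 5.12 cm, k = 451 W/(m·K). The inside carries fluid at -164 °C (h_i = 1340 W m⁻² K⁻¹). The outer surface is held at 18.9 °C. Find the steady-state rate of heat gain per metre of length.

Resistance network (inner→outer):
  R'_conv,in = 1/(2πr h) = 1/(2π·0.0396·1340) = 0.002999 m·K/W
  R'_copper = ln(0.0512/0.0396)/(2πk) = 0.2569/(2π·451) = 9.066×10^-5 m·K/W
ΣR = 0.002999 + 9.066×10^-5 = 0.003090 m·K/W
Q' = ΔT/ΣR = (-164 °C − 18.9 °C)/0.003090 = -59200 W/m
(Negative Q' ⇒ heat flows inward; heat gain = 59200 W/m.)

Q' = 59.2 kW/m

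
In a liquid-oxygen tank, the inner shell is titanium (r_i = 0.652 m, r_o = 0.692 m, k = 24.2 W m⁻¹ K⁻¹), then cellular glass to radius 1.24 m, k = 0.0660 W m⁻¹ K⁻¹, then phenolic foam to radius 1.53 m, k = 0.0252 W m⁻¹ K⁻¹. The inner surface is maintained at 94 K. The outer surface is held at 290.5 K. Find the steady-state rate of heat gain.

Series thermal resistances, inner to outer:
  R_titanium = (1/0.652 − 1/0.692)/(4πk) = 0.08866/(4π·24.2) = 2.915×10^-4 K/W
  R_cellular glass = (1/0.692 − 1/1.24)/(4πk) = 0.6386/(4π·0.0660) = 0.7700 K/W
  R_phenolic foam = (1/1.24 − 1/1.53)/(4πk) = 0.1529/(4π·0.0252) = 0.4827 K/W
ΣR = 2.915×10^-4 + 0.7700 + 0.4827 = 1.253 K/W
Q = ΔT/ΣR = (94 K − 290.5 K)/1.253 = -157 W
(Negative Q ⇒ heat flows inward; heat gain = 157 W.)

Q = 157 W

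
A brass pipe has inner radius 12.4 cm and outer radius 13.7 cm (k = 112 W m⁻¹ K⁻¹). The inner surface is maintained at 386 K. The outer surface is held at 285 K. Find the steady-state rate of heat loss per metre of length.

Q' = 2πk·ΔT/ln(r₂/r₁) = 2π × 112 × 101 / ln(0.137/0.124) = 7.13×10^5 W/m

Q' = 7.13×10^5 W/m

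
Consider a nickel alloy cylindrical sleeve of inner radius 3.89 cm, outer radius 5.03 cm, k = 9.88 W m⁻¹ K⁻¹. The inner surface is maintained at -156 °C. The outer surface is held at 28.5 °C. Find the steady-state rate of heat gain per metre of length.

Q' = 2πk·ΔT/ln(r₂/r₁) = 2π × 9.88 × 184.5 / ln(0.0503/0.0389) = 44600 W/m

Q' = 44.6 kW/m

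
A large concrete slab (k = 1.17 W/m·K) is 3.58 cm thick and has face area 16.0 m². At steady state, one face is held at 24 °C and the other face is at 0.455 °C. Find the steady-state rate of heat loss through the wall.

Q = kA·ΔT/L = 1.17 × 16.0 × |24 °C − 0.455 °C| / 0.0358 = 12300 W

Q = 12300 W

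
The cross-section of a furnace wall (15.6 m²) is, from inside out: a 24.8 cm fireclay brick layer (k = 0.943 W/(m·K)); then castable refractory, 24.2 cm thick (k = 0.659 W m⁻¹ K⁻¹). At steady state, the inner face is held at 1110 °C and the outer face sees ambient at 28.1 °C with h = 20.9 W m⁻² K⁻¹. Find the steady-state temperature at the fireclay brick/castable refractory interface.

Treat each layer as a resistance in series:
  R_fireclay brick = L/(kA) = 0.248/(0.943·15.6) = 0.01686 K/W
  R_castable refractory = L/(kA) = 0.242/(0.659·15.6) = 0.02354 K/W
  R_conv,out = 1/(hA) = 1/(20.9·15.6) = 0.003067 K/W
ΣR = 0.01686 + 0.02354 + 0.003067 = 0.04347 K/W
Q = ΔT/ΣR = (1110 °C − 28.1 °C)/0.04347 = 24890 W
From the inner boundary to the fireclay brick/castable refractory interface, ΣR_partial = 0.01686 K/W.
T_interface = T_in − Q·ΣR_partial = 1110 °C − (24890)(0.01686) = 690 °C

T = 690 °C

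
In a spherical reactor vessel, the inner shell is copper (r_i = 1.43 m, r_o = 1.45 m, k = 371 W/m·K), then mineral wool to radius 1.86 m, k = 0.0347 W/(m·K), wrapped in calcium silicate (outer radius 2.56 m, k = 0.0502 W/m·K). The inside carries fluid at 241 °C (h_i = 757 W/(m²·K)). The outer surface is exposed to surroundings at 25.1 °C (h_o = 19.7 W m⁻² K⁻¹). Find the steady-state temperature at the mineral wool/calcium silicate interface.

Series thermal resistances, inner to outer:
  R_conv,in = 1/(4πr²h) = 1/(4π·1.43²·757) = 5.141×10^-5 K/W
  R_copper = (1/1.43 − 1/1.45)/(4πk) = 0.009646/(4π·371) = 2.069×10^-6 K/W
  R_mineral wool = (1/1.45 − 1/1.86)/(4πk) = 0.1520/(4π·0.0347) = 0.3486 K/W
  R_calcium silicate = (1/1.86 − 1/2.56)/(4πk) = 0.1470/(4π·0.0502) = 0.2330 K/W
  R_conv,out = 1/(4πr²h) = 1/(4π·2.56²·19.7) = 6.164×10^-4 K/W
ΣR = 5.141×10^-5 + 2.069×10^-6 + 0.3486 + 0.2330 + 6.164×10^-4 = 0.5823 K/W
Q = ΔT/ΣR = (241 °C − 25.1 °C)/0.5823 = 370.8 W
From the inner boundary to the mineral wool/calcium silicate interface, ΣR_partial = 0.3487 K/W.
T_interface = T_in − Q·ΣR_partial = 241 °C − (370.8)(0.3487) = 112 °C

T = 112 °C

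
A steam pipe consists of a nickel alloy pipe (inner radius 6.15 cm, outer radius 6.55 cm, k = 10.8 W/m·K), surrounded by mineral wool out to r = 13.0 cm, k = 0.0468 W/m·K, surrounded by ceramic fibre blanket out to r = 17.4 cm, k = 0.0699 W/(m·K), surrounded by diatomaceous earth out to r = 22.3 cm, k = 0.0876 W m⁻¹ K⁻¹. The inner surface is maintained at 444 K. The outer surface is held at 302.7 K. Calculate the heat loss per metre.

Q' = 41.0 W/m

Series thermal resistances, inner to outer:
  R'_nickel alloy = ln(0.0655/0.0615)/(2πk) = 0.06301/(2π·10.8) = 9.286×10^-4 m·K/W
  R'_mineral wool = ln(0.130/0.0655)/(2πk) = 0.6855/(2π·0.0468) = 2.331 m·K/W
  R'_ceramic fibre blanket = ln(0.174/0.130)/(2πk) = 0.2915/(2π·0.0699) = 0.6638 m·K/W
  R'_diatomaceous earth = ln(0.223/0.174)/(2πk) = 0.2481/(2π·0.0876) = 0.4508 m·K/W
ΣR = 9.286×10^-4 + 2.331 + 0.6638 + 0.4508 = 3.447 m·K/W
Q' = ΔT/ΣR = (444 K − 302.7 K)/3.447 = 41.0 W/m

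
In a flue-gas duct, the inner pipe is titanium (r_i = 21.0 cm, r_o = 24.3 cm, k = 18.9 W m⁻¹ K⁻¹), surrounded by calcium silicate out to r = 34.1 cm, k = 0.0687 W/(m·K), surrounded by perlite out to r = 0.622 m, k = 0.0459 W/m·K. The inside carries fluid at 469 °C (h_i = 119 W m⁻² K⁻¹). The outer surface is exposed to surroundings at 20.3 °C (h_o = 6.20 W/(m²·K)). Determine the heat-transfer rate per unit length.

Q' = 154 W/m

Treat each layer as a resistance in series:
  R'_conv,in = 1/(2πr h) = 1/(2π·0.210·119) = 0.006369 m·K/W
  R'_titanium = ln(0.243/0.210)/(2πk) = 0.1460/(2π·18.9) = 0.001229 m·K/W
  R'_calcium silicate = ln(0.341/0.243)/(2πk) = 0.3388/(2π·0.0687) = 0.7849 m·K/W
  R'_perlite = ln(0.622/0.341)/(2πk) = 0.6011/(2π·0.0459) = 2.084 m·K/W
  R'_conv,out = 1/(2πr h) = 1/(2π·0.622·6.20) = 0.04127 m·K/W
ΣR = 0.006369 + 0.001229 + 0.7849 + 2.084 + 0.04127 = 2.918 m·K/W
Q' = ΔT/ΣR = (469 °C − 20.3 °C)/2.918 = 154 W/m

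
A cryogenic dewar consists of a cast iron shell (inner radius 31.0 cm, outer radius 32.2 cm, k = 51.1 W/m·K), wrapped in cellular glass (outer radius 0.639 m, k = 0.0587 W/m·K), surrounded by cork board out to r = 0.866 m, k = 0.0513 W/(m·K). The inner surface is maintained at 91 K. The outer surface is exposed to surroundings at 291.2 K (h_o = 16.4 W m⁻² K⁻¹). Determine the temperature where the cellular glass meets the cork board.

Treat each layer as a resistance in series:
  R_cast iron = (1/0.310 − 1/0.322)/(4πk) = 0.1202/(4π·51.1) = 1.872×10^-4 K/W
  R_cellular glass = (1/0.322 − 1/0.639)/(4πk) = 1.541/(4π·0.0587) = 2.089 K/W
  R_cork board = (1/0.639 − 1/0.866)/(4πk) = 0.4102/(4π·0.0513) = 0.6363 K/W
  R_conv,out = 1/(4πr²h) = 1/(4π·0.866²·16.4) = 0.006470 K/W
ΣR = 1.872×10^-4 + 2.089 + 0.6363 + 0.006470 = 2.732 K/W
Q = ΔT/ΣR = (91 K − 291.2 K)/2.732 = -73.28 W
From the inner boundary to the cellular glass/cork board interface, ΣR_partial = 2.089 K/W.
T_interface = T_in − Q·ΣR_partial = 91 K − (-73.28)(2.089) = 244.1 K

T = 244.1 K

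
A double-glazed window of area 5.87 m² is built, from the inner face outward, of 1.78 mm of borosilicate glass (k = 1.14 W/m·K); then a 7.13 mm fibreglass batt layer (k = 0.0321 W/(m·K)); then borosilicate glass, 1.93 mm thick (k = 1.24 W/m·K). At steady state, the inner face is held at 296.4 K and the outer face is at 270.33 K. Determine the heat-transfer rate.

Q = 679 W

Series thermal resistances, inner to outer:
  R_borosilicate glass = L/(kA) = 0.00178/(1.14·5.87) = 2.660×10^-4 K/W
  R_fibreglass batt = L/(kA) = 0.00713/(0.0321·5.87) = 0.03784 K/W
  R_borosilicate glass = L/(kA) = 0.00193/(1.24·5.87) = 2.652×10^-4 K/W
ΣR = 2.660×10^-4 + 0.03784 + 2.652×10^-4 = 0.03837 K/W
Q = ΔT/ΣR = (296.4 K − 270.33 K)/0.03837 = 679 W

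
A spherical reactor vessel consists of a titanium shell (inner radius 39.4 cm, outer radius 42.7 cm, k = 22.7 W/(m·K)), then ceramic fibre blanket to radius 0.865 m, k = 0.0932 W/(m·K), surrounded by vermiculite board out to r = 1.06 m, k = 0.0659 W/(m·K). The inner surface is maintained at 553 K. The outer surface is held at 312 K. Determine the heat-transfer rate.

Q = 190 W

Resistance network (inner→outer):
  R_titanium = (1/0.394 − 1/0.427)/(4πk) = 0.1962/(4π·22.7) = 6.876×10^-4 K/W
  R_ceramic fibre blanket = (1/0.427 − 1/0.865)/(4πk) = 1.186/(4π·0.0932) = 1.013 K/W
  R_vermiculite board = (1/0.865 − 1/1.06)/(4πk) = 0.2127/(4π·0.0659) = 0.2568 K/W
ΣR = 6.876×10^-4 + 1.013 + 0.2568 = 1.270 K/W
Q = ΔT/ΣR = (553 K − 312 K)/1.270 = 190 W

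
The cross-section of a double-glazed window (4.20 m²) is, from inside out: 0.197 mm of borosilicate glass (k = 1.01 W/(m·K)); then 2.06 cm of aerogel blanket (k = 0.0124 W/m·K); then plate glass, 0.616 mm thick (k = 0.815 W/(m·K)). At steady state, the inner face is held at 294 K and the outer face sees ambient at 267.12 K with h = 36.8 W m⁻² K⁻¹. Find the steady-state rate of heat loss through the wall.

Treat each layer as a resistance in series:
  R_borosilicate glass = L/(kA) = 1.97×10^-4/(1.01·4.20) = 4.644×10^-5 K/W
  R_aerogel blanket = L/(kA) = 0.0206/(0.0124·4.20) = 0.3955 K/W
  R_plate glass = L/(kA) = 6.16×10^-4/(0.815·4.20) = 1.800×10^-4 K/W
  R_conv,out = 1/(hA) = 1/(36.8·4.20) = 0.006470 K/W
ΣR = 4.644×10^-5 + 0.3955 + 1.800×10^-4 + 0.006470 = 0.4022 K/W
Q = ΔT/ΣR = (294 K − 267.12 K)/0.4022 = 66.8 W

Q = 66.8 W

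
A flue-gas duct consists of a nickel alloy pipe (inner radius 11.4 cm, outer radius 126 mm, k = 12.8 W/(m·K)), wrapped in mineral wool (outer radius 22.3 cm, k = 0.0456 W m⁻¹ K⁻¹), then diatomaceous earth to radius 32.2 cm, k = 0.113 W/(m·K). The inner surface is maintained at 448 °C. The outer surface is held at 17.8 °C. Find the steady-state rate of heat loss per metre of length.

Q' = 171 W/m

Series thermal resistances, inner to outer:
  R'_nickel alloy = ln(0.126/0.114)/(2πk) = 0.1001/(2π·12.8) = 0.001244 m·K/W
  R'_mineral wool = ln(0.223/0.126)/(2πk) = 0.5709/(2π·0.0456) = 1.993 m·K/W
  R'_diatomaceous earth = ln(0.322/0.223)/(2πk) = 0.3674/(2π·0.113) = 0.5174 m·K/W
ΣR = 0.001244 + 1.993 + 0.5174 = 2.512 m·K/W
Q' = ΔT/ΣR = (448 °C − 17.8 °C)/2.512 = 171 W/m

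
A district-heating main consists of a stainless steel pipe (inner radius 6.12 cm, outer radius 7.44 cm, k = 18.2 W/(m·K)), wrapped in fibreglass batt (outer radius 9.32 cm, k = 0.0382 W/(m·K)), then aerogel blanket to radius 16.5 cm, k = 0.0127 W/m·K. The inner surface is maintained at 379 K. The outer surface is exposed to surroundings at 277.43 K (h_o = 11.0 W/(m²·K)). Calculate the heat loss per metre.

Q' = 12.4 W/m

Series thermal resistances, inner to outer:
  R'_stainless steel = ln(0.0744/0.0612)/(2πk) = 0.1953/(2π·18.2) = 0.001708 m·K/W
  R'_fibreglass batt = ln(0.0932/0.0744)/(2πk) = 0.2253/(2π·0.0382) = 0.9386 m·K/W
  R'_aerogel blanket = ln(0.165/0.0932)/(2πk) = 0.5712/(2π·0.0127) = 7.158 m·K/W
  R'_conv,out = 1/(2πr h) = 1/(2π·0.165·11.0) = 0.08769 m·K/W
ΣR = 0.001708 + 0.9386 + 7.158 + 0.08769 = 8.186 m·K/W
Q' = ΔT/ΣR = (379 K − 277.43 K)/8.186 = 12.4 W/m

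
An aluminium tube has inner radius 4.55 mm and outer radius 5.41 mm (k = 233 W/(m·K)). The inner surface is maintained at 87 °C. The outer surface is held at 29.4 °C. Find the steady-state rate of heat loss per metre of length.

Q' = 4.87×10^5 W/m

Q' = 2πk·ΔT/ln(r₂/r₁) = 2π × 233 × 57.6 / ln(0.00541/0.00455) = 4.87×10^5 W/m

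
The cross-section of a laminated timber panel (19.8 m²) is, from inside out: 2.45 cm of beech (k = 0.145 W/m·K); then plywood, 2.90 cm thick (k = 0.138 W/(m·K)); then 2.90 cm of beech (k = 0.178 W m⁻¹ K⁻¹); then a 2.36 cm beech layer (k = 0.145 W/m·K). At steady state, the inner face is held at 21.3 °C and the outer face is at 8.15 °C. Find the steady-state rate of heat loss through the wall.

Resistance network (inner→outer):
  R_beech = L/(kA) = 0.0245/(0.145·19.8) = 0.008534 K/W
  R_plywood = L/(kA) = 0.0290/(0.138·19.8) = 0.01061 K/W
  R_beech = L/(kA) = 0.0290/(0.178·19.8) = 0.008228 K/W
  R_beech = L/(kA) = 0.0236/(0.145·19.8) = 0.008220 K/W
ΣR = 0.008534 + 0.01061 + 0.008228 + 0.008220 = 0.03559 K/W
Q = ΔT/ΣR = (21.3 °C − 8.15 °C)/0.03559 = 369 W

Q = 369 W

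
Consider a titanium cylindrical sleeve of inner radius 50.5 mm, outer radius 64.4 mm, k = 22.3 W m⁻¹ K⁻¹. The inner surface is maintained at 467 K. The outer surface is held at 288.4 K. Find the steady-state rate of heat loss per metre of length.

Q' = 2πk·ΔT/ln(r₂/r₁) = 2π × 22.3 × 178.6 / ln(0.0644/0.0505) = 1.03×10^5 W/m

Q' = 103 kW/m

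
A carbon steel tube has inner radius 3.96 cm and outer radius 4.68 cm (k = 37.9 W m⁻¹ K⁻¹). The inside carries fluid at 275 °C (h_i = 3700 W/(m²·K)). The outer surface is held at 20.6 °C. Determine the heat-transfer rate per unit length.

Series thermal resistances, inner to outer:
  R'_conv,in = 1/(2πr h) = 1/(2π·0.0396·3700) = 0.001086 m·K/W
  R'_carbon steel = ln(0.0468/0.0396)/(2πk) = 0.1671/(2π·37.9) = 7.015×10^-4 m·K/W
ΣR = 0.001086 + 7.015×10^-4 = 0.001788 m·K/W
Q' = ΔT/ΣR = (275 °C − 20.6 °C)/0.001788 = 1.42×10^5 W/m

Q' = 142 kW/m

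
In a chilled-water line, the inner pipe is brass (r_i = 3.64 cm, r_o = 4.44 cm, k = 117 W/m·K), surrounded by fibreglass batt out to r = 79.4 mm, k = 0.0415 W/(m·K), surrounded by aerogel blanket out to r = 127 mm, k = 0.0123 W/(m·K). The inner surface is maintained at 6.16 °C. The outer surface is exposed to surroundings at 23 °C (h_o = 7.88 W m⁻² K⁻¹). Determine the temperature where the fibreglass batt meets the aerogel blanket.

T = 10.6 °C

Treat each layer as a resistance in series:
  R'_brass = ln(0.0444/0.0364)/(2πk) = 0.1987/(2π·117) = 2.703×10^-4 m·K/W
  R'_fibreglass batt = ln(0.0794/0.0444)/(2πk) = 0.5813/(2π·0.0415) = 2.229 m·K/W
  R'_aerogel blanket = ln(0.127/0.0794)/(2πk) = 0.4697/(2π·0.0123) = 6.078 m·K/W
  R'_conv,out = 1/(2πr h) = 1/(2π·0.127·7.88) = 0.1590 m·K/W
ΣR = 2.703×10^-4 + 2.229 + 6.078 + 0.1590 = 8.466 m·K/W
Q' = ΔT/ΣR = (6.16 °C − 23 °C)/8.466 = -1.989 W/m
From the inner boundary to the fibreglass batt/aerogel blanket interface, ΣR_partial = 2.229 m·K/W.
T_interface = T_in − Q'·ΣR_partial = 6.16 °C − (-1.989)(2.229) = 10.6 °C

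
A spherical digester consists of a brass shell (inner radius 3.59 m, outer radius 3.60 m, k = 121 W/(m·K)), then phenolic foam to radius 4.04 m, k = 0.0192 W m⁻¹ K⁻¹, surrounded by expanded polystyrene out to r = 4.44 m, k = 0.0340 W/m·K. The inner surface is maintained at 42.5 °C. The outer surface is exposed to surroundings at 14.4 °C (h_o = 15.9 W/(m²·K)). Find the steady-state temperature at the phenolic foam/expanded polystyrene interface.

Treat each layer as a resistance in series:
  R_brass = (1/3.59 − 1/3.60)/(4πk) = 7.738×10^-4/(4π·121) = 5.089×10^-7 K/W
  R_phenolic foam = (1/3.60 − 1/4.04)/(4πk) = 0.03025/(4π·0.0192) = 0.1254 K/W
  R_expanded polystyrene = (1/4.04 − 1/4.44)/(4πk) = 0.02230/(4π·0.0340) = 0.05219 K/W
  R_conv,out = 1/(4πr²h) = 1/(4π·4.44²·15.9) = 2.539×10^-4 K/W
ΣR = 5.089×10^-7 + 0.1254 + 0.05219 + 2.539×10^-4 = 0.1778 K/W
Q = ΔT/ΣR = (42.5 °C − 14.4 °C)/0.1778 = 158.0 W
From the inner boundary to the phenolic foam/expanded polystyrene interface, ΣR_partial = 0.1254 K/W.
T_interface = T_in − Q·ΣR_partial = 42.5 °C − (158.0)(0.1254) = 22.7 °C

T = 22.7 °C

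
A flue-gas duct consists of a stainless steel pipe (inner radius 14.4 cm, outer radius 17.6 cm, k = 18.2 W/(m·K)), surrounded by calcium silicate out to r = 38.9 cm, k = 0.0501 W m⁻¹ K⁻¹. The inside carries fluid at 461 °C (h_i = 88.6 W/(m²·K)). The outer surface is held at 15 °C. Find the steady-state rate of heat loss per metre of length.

Series thermal resistances, inner to outer:
  R'_conv,in = 1/(2πr h) = 1/(2π·0.144·88.6) = 0.01247 m·K/W
  R'_stainless steel = ln(0.176/0.144)/(2πk) = 0.2007/(2π·18.2) = 0.001755 m·K/W
  R'_calcium silicate = ln(0.389/0.176)/(2πk) = 0.7931/(2π·0.0501) = 2.519 m·K/W
ΣR = 0.01247 + 0.001755 + 2.519 = 2.533 m·K/W
Q' = ΔT/ΣR = (461 °C − 15 °C)/2.533 = 176 W/m

Q' = 176 W/m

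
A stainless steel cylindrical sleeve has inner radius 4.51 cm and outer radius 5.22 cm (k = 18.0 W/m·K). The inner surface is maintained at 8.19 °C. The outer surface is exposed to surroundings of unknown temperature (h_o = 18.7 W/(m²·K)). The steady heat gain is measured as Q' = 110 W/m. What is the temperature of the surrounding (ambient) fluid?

T_out = 26.3 °C

Sum the resistances:
  R'_stainless steel = ln(0.0522/0.0451)/(2πk) = 0.1462/(2π·18.0) = 0.001293 m·K/W
  R'_conv,out = 1/(2πr h) = 1/(2π·0.0522·18.7) = 0.1630 m·K/W
ΣR = 0.1643 m·K/W
ΔT = Q'·ΣR = 110 × 0.1643 = 18.07 K
Heat flows inward, so T_out = T_in + ΔT = 8.19 + 18.07 = 26.3 °C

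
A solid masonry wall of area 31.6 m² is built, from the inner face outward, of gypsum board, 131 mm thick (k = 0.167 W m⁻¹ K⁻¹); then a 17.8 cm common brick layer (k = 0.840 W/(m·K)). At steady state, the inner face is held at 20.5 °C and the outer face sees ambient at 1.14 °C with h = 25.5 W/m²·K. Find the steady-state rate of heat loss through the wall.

Q = 591 W

Series thermal resistances, inner to outer:
  R_gypsum board = L/(kA) = 0.131/(0.167·31.6) = 0.02482 K/W
  R_common brick = L/(kA) = 0.178/(0.840·31.6) = 0.006706 K/W
  R_conv,out = 1/(hA) = 1/(25.5·31.6) = 0.001241 K/W
ΣR = 0.02482 + 0.006706 + 0.001241 = 0.03277 K/W
Q = ΔT/ΣR = (20.5 °C − 1.14 °C)/0.03277 = 591 W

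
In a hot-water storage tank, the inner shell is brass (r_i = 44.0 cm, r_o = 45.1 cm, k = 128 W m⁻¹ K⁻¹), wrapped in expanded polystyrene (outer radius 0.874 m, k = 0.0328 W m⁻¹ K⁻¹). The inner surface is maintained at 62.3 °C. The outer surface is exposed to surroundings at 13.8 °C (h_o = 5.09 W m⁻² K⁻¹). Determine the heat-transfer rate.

Resistance network (inner→outer):
  R_brass = (1/0.440 − 1/0.451)/(4πk) = 0.05543/(4π·128) = 3.446×10^-5 K/W
  R_expanded polystyrene = (1/0.451 − 1/0.874)/(4πk) = 1.073/(4π·0.0328) = 2.604 K/W
  R_conv,out = 1/(4πr²h) = 1/(4π·0.874²·5.09) = 0.02047 K/W
ΣR = 3.446×10^-5 + 2.604 + 0.02047 = 2.625 K/W
Q = ΔT/ΣR = (62.3 °C − 13.8 °C)/2.625 = 18.5 W

Q = 18.5 W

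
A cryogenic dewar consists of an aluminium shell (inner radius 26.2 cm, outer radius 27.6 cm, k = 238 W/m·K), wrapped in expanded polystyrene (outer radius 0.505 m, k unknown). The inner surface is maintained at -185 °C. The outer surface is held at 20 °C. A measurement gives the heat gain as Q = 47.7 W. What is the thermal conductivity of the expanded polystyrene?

ΣR = ΔT/Q = |-185 − 20|/47.7 = 4.298 K/W
Known resistances:
  R_aluminium = (1/0.262 − 1/0.276)/(4πk) = 0.1936/(4π·238) = 6.473×10^-5 K/W
R_expanded polystyrene = ΣR − ΣR_known = 4.298 − 6.473×10^-5 = 4.298 K/W
(1/r₁−1/r₂)/(4πk) = 4.298 ⇒ k = 1.643/(4π·4.298) = 0.0304 W/m·K

k = 0.0304 W/m·K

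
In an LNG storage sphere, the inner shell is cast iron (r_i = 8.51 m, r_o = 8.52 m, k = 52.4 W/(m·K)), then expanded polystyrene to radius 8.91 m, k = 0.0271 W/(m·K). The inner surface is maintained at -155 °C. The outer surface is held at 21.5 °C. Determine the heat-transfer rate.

Q = 11.7 kW

Series thermal resistances, inner to outer:
  R_cast iron = (1/8.51 − 1/8.52)/(4πk) = 1.379×10^-4/(4π·52.4) = 2.095×10^-7 K/W
  R_expanded polystyrene = (1/8.52 − 1/8.91)/(4πk) = 0.005137/(4π·0.0271) = 0.01509 K/W
ΣR = 2.095×10^-7 + 0.01509 = 0.01509 K/W
Q = ΔT/ΣR = (-155 °C − 21.5 °C)/0.01509 = -11700 W
(Negative Q ⇒ heat flows inward; heat gain = 11700 W.)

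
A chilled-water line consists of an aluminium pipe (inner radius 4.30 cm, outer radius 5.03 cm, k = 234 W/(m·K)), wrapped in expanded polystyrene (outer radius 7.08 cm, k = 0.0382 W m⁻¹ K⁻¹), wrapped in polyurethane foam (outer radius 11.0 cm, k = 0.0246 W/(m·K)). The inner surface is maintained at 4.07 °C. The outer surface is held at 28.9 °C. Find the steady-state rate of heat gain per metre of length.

Resistance network (inner→outer):
  R'_aluminium = ln(0.0503/0.0430)/(2πk) = 0.1568/(2π·234) = 1.067×10^-4 m·K/W
  R'_expanded polystyrene = ln(0.0708/0.0503)/(2πk) = 0.3419/(2π·0.0382) = 1.424 m·K/W
  R'_polyurethane foam = ln(0.110/0.0708)/(2πk) = 0.4406/(2π·0.0246) = 2.851 m·K/W
ΣR = 1.067×10^-4 + 1.424 + 2.851 = 4.275 m·K/W
Q' = ΔT/ΣR = (4.07 °C − 28.9 °C)/4.275 = -5.81 W/m
(Negative Q' ⇒ heat flows inward; heat gain = 5.81 W/m.)

Q' = 5.81 W/m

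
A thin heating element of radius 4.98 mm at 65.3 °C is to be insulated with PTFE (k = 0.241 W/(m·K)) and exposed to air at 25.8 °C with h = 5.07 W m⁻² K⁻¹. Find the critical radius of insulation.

r_cr = 4.75 cm

For a cylinder, r_cr = k_ins/h = 0.241/5.07 = 0.0475 m = 4.75 cm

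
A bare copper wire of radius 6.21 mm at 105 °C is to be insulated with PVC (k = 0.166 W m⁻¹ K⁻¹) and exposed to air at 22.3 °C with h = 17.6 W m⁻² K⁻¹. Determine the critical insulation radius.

For a cylinder, r_cr = k_ins/h = 0.166/17.6 = 0.00943 m = 0.943 cm

r_cr = 0.943 cm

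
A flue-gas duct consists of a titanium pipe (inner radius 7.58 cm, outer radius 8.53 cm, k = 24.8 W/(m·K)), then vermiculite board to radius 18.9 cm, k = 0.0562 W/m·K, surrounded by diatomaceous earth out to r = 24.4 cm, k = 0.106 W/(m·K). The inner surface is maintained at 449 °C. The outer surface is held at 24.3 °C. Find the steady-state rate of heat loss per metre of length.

Q' = 161 W/m

Treat each layer as a resistance in series:
  R'_titanium = ln(0.0853/0.0758)/(2πk) = 0.1181/(2π·24.8) = 7.578×10^-4 m·K/W
  R'_vermiculite board = ln(0.189/0.0853)/(2πk) = 0.7956/(2π·0.0562) = 2.253 m·K/W
  R'_diatomaceous earth = ln(0.244/0.189)/(2πk) = 0.2554/(2π·0.106) = 0.3835 m·K/W
ΣR = 7.578×10^-4 + 2.253 + 0.3835 = 2.637 m·K/W
Q' = ΔT/ΣR = (449 °C − 24.3 °C)/2.637 = 161 W/m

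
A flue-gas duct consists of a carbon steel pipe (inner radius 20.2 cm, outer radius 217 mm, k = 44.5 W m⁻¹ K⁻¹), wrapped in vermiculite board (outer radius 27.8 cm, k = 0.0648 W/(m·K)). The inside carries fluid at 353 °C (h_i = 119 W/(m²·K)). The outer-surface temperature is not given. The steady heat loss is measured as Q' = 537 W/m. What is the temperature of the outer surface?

T_out = 22.6 °C

Sum the resistances:
  R'_conv,in = 1/(2πr h) = 1/(2π·0.202·119) = 0.006621 m·K/W
  R'_carbon steel = ln(0.217/0.202)/(2πk) = 0.07163/(2π·44.5) = 2.562×10^-4 m·K/W
  R'_vermiculite board = ln(0.278/0.217)/(2πk) = 0.2477/(2π·0.0648) = 0.6084 m·K/W
ΣR = 0.6153 m·K/W
ΔT = Q'·ΣR = 537 × 0.6153 = 330.4 K
Heat flows outward, so T_out = T_in − ΔT = 353 − 330.4 = 22.6 °C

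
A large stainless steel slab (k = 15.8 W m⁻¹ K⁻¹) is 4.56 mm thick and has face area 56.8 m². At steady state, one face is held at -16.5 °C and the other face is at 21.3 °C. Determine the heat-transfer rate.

Q = kA·ΔT/L = 15.8 × 56.8 × |-16.5 °C − 21.3 °C| / 0.00456 = 7.44×10^6 W

Q = 7.44×10^6 W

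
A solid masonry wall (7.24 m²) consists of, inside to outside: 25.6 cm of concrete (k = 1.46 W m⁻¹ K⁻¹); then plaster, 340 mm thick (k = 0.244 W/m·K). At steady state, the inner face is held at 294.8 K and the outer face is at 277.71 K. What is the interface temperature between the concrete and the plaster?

Treat each layer as a resistance in series:
  R_concrete = L/(kA) = 0.256/(1.46·7.24) = 0.02422 K/W
  R_plaster = L/(kA) = 0.340/(0.244·7.24) = 0.1925 K/W
ΣR = 0.02422 + 0.1925 = 0.2167 K/W
Q = ΔT/ΣR = (294.8 K − 277.71 K)/0.2167 = 78.86 W
From the inner boundary to the concrete/plaster interface, ΣR_partial = 0.02422 K/W.
T_interface = T_in − Q·ΣR_partial = 294.8 K − (78.86)(0.02422) = 292.9 K

T = 292.9 K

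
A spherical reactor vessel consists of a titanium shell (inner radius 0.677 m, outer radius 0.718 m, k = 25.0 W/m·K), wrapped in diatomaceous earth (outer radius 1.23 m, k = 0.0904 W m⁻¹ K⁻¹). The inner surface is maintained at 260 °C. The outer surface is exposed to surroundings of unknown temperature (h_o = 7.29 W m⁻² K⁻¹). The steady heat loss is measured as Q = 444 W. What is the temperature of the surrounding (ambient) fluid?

T_out = 30.1 °C

Sum the resistances:
  R_titanium = (1/0.677 − 1/0.718)/(4πk) = 0.08435/(4π·25.0) = 2.685×10^-4 K/W
  R_diatomaceous earth = (1/0.718 − 1/1.23)/(4πk) = 0.5797/(4π·0.0904) = 0.5103 K/W
  R_conv,out = 1/(4πr²h) = 1/(4π·1.23²·7.29) = 0.007215 K/W
ΣR = 0.5178 K/W
ΔT = Q·ΣR = 444 × 0.5178 = 229.9 K
Heat flows outward, so T_out = T_in − ΔT = 260 − 229.9 = 30.1 °C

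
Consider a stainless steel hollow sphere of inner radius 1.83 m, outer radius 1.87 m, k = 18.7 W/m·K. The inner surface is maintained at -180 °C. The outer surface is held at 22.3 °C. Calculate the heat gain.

Q = 4πk·ΔT/(1/r₁ − 1/r₂) = 4π × 18.7 × 202.3 / (1/1.83 − 1/1.87) = 4.07×10^6 W

Q = 4070 kW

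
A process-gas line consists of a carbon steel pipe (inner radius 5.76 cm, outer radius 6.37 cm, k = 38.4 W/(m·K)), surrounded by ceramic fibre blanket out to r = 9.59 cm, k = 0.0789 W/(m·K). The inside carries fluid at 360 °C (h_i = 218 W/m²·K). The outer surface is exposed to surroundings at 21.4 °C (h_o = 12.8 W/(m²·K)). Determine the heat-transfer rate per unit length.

Series thermal resistances, inner to outer:
  R'_conv,in = 1/(2πr h) = 1/(2π·0.0576·218) = 0.01267 m·K/W
  R'_carbon steel = ln(0.0637/0.0576)/(2πk) = 0.1007/(2π·38.4) = 4.172×10^-4 m·K/W
  R'_ceramic fibre blanket = ln(0.0959/0.0637)/(2πk) = 0.4091/(2π·0.0789) = 0.8253 m·K/W
  R'_conv,out = 1/(2πr h) = 1/(2π·0.0959·12.8) = 0.1297 m·K/W
ΣR = 0.01267 + 4.172×10^-4 + 0.8253 + 0.1297 = 0.9681 m·K/W
Q' = ΔT/ΣR = (360 °C − 21.4 °C)/0.9681 = 350 W/m

Q' = 350 W/m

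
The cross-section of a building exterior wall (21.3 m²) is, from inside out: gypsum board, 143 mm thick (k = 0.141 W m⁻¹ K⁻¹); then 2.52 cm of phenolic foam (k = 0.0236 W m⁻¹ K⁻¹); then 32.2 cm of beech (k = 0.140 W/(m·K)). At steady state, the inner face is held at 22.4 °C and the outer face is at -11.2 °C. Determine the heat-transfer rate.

Q = 163 W

Treat each layer as a resistance in series:
  R_gypsum board = L/(kA) = 0.143/(0.141·21.3) = 0.04761 K/W
  R_phenolic foam = L/(kA) = 0.0252/(0.0236·21.3) = 0.05013 K/W
  R_beech = L/(kA) = 0.322/(0.140·21.3) = 0.1080 K/W
ΣR = 0.04761 + 0.05013 + 0.1080 = 0.2057 K/W
Q = ΔT/ΣR = (22.4 °C − -11.2 °C)/0.2057 = 163 W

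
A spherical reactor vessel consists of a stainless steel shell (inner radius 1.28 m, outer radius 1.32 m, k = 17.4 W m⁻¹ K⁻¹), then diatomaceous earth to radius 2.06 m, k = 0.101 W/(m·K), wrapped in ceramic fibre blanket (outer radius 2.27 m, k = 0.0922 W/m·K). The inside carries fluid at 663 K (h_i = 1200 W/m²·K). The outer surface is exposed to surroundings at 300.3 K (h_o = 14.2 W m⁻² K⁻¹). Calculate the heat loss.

Treat each layer as a resistance in series:
  R_conv,in = 1/(4πr²h) = 1/(4π·1.28²·1200) = 4.048×10^-5 K/W
  R_stainless steel = (1/1.28 − 1/1.32)/(4πk) = 0.02367/(4π·17.4) = 1.083×10^-4 K/W
  R_diatomaceous earth = (1/1.32 − 1/2.06)/(4πk) = 0.2721/(4π·0.101) = 0.2144 K/W
  R_ceramic fibre blanket = (1/2.06 − 1/2.27)/(4πk) = 0.04491/(4π·0.0922) = 0.03876 K/W
  R_conv,out = 1/(4πr²h) = 1/(4π·2.27²·14.2) = 0.001088 K/W
ΣR = 4.048×10^-5 + 1.083×10^-4 + 0.2144 + 0.03876 + 0.001088 = 0.2544 K/W
Q = ΔT/ΣR = (663 K − 300.3 K)/0.2544 = 1430 W

Q = 1430 W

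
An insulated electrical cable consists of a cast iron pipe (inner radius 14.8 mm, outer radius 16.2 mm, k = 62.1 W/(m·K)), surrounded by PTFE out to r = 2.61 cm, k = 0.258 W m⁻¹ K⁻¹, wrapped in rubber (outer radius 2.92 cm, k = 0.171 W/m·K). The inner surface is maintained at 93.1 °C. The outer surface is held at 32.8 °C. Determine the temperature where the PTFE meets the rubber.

T = 48.6 °C

Series thermal resistances, inner to outer:
  R'_cast iron = ln(0.0162/0.0148)/(2πk) = 0.09038/(2π·62.1) = 2.316×10^-4 m·K/W
  R'_PTFE = ln(0.0261/0.0162)/(2πk) = 0.4769/(2π·0.258) = 0.2942 m·K/W
  R'_rubber = ln(0.0292/0.0261)/(2πk) = 0.1122/(2π·0.171) = 0.1045 m·K/W
ΣR = 2.316×10^-4 + 0.2942 + 0.1045 = 0.3989 m·K/W
Q' = ΔT/ΣR = (93.1 °C − 32.8 °C)/0.3989 = 151.2 W/m
From the inner boundary to the PTFE/rubber interface, ΣR_partial = 0.2944 m·K/W.
T_interface = T_in − Q'·ΣR_partial = 93.1 °C − (151.2)(0.2944) = 48.6 °C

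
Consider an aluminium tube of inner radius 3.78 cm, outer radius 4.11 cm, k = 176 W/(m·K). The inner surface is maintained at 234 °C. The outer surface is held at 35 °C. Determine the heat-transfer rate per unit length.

Q' = 2.63×10^6 W/m

Q' = 2πk·ΔT/ln(r₂/r₁) = 2π × 176 × 199 / ln(0.0411/0.0378) = 2.63×10^6 W/m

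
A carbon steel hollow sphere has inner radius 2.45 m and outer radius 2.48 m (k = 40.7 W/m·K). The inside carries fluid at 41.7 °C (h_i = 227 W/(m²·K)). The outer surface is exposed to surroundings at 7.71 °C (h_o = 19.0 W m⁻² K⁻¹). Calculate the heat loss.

Series thermal resistances, inner to outer:
  R_conv,in = 1/(4πr²h) = 1/(4π·2.45²·227) = 5.840×10^-5 K/W
  R_carbon steel = (1/2.45 − 1/2.48)/(4πk) = 0.004937/(4π·40.7) = 9.654×10^-6 K/W
  R_conv,out = 1/(4πr²h) = 1/(4π·2.48²·19.0) = 6.810×10^-4 K/W
ΣR = 5.840×10^-5 + 9.654×10^-6 + 6.810×10^-4 = 7.491×10^-4 K/W
Q = ΔT/ΣR = (41.7 °C − 7.71 °C)/7.491×10^-4 = 45400 W

Q = 45.4 kW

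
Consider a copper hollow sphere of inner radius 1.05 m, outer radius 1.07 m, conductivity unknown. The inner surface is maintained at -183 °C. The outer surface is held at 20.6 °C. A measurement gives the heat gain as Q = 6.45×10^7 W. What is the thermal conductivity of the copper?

ΣR = ΔT/Q = |-183 − 20.6|/6.45×10^7 = 3.157×10^-6 K/W
(1/r₁−1/r₂)/(4πk) = 3.157×10^-6 ⇒ k = 0.01780/(4π·3.157×10^-6) = 449 W/m·K

k = 449 W/m·K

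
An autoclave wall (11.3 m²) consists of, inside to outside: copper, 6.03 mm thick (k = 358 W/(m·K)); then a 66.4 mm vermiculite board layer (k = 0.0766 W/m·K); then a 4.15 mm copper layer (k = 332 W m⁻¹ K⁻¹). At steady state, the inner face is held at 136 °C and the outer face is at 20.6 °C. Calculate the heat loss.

Q = 1500 W

Treat each layer as a resistance in series:
  R_copper = L/(kA) = 0.00603/(358·11.3) = 1.491×10^-6 K/W
  R_vermiculite board = L/(kA) = 0.0664/(0.0766·11.3) = 0.07671 K/W
  R_copper = L/(kA) = 0.00415/(332·11.3) = 1.106×10^-6 K/W
ΣR = 1.491×10^-6 + 0.07671 + 1.106×10^-6 = 0.07671 K/W
Q = ΔT/ΣR = (136 °C − 20.6 °C)/0.07671 = 1500 W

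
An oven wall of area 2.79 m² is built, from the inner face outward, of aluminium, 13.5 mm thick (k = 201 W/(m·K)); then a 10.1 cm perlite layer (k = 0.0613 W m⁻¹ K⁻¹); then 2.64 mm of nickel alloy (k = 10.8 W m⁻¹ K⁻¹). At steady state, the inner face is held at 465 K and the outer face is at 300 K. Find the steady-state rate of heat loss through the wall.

Treat each layer as a resistance in series:
  R_aluminium = L/(kA) = 0.0135/(201·2.79) = 2.407×10^-5 K/W
  R_perlite = L/(kA) = 0.101/(0.0613·2.79) = 0.5906 K/W
  R_nickel alloy = L/(kA) = 0.00264/(10.8·2.79) = 8.761×10^-5 K/W
ΣR = 2.407×10^-5 + 0.5906 + 8.761×10^-5 = 0.5907 K/W
Q = ΔT/ΣR = (465 K − 300 K)/0.5907 = 279 W

Q = 279 W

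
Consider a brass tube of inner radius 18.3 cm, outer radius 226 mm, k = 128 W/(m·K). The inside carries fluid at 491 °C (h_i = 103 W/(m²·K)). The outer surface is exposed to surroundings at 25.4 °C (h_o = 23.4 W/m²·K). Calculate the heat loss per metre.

Q' = 12000 W/m

Series thermal resistances, inner to outer:
  R'_conv,in = 1/(2πr h) = 1/(2π·0.183·103) = 0.008444 m·K/W
  R'_brass = ln(0.226/0.183)/(2πk) = 0.2110/(2π·128) = 2.624×10^-4 m·K/W
  R'_conv,out = 1/(2πr h) = 1/(2π·0.226·23.4) = 0.03010 m·K/W
ΣR = 0.008444 + 2.624×10^-4 + 0.03010 = 0.03881 m·K/W
Q' = ΔT/ΣR = (491 °C − 25.4 °C)/0.03881 = 12000 W/m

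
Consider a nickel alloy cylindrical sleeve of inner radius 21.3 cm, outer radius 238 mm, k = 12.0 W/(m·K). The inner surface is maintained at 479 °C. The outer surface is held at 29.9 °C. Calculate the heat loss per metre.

Q' = 305 kW/m

Q' = 2πk·ΔT/ln(r₂/r₁) = 2π × 12.0 × 449.1 / ln(0.238/0.213) = 3.05×10^5 W/m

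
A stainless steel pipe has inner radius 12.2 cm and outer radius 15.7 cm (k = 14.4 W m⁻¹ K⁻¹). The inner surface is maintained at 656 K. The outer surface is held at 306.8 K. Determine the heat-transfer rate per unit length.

Q' = 125 kW/m

Q' = 2πk·ΔT/ln(r₂/r₁) = 2π × 14.4 × 349.2 / ln(0.157/0.122) = 1.25×10^5 W/m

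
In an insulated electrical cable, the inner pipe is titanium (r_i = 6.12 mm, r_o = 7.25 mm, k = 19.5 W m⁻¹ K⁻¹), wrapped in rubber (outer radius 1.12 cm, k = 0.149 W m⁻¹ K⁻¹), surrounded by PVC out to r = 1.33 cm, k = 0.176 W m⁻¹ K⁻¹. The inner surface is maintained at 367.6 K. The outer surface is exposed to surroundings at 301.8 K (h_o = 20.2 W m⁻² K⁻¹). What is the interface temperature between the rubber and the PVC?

Resistance network (inner→outer):
  R'_titanium = ln(0.00725/0.00612)/(2πk) = 0.1694/(2π·19.5) = 0.001383 m·K/W
  R'_rubber = ln(0.0112/0.00725)/(2πk) = 0.4349/(2π·0.149) = 0.4646 m·K/W
  R'_PVC = ln(0.0133/0.0112)/(2πk) = 0.1719/(2π·0.176) = 0.1554 m·K/W
  R'_conv,out = 1/(2πr h) = 1/(2π·0.0133·20.2) = 0.5924 m·K/W
ΣR = 0.001383 + 0.4646 + 0.1554 + 0.5924 = 1.214 m·K/W
Q' = ΔT/ΣR = (367.6 K − 301.8 K)/1.214 = 54.20 W/m
From the inner boundary to the rubber/PVC interface, ΣR_partial = 0.4660 m·K/W.
T_interface = T_in − Q'·ΣR_partial = 367.6 K − (54.20)(0.4660) = 342.3 K

T = 342.3 K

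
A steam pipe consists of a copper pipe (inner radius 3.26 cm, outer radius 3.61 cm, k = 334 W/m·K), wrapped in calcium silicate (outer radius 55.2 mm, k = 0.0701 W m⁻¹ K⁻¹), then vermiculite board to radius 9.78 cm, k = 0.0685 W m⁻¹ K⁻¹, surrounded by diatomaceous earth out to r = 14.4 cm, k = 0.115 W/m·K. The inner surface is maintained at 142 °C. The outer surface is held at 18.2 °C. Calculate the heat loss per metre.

Treat each layer as a resistance in series:
  R'_copper = ln(0.0361/0.0326)/(2πk) = 0.1020/(2π·334) = 4.859×10^-5 m·K/W
  R'_calcium silicate = ln(0.0552/0.0361)/(2πk) = 0.4247/(2π·0.0701) = 0.9642 m·K/W
  R'_vermiculite board = ln(0.0978/0.0552)/(2πk) = 0.5720/(2π·0.0685) = 1.329 m·K/W
  R'_diatomaceous earth = ln(0.144/0.0978)/(2πk) = 0.3869/(2π·0.115) = 0.5354 m·K/W
ΣR = 4.859×10^-5 + 0.9642 + 1.329 + 0.5354 = 2.829 m·K/W
Q' = ΔT/ΣR = (142 °C − 18.2 °C)/2.829 = 43.8 W/m

Q' = 43.8 W/m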